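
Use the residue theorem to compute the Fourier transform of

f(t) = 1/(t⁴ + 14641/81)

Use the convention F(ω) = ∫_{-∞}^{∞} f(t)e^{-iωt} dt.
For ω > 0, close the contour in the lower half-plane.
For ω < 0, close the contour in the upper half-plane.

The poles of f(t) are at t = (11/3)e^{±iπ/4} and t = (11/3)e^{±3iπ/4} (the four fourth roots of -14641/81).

Let g(z) = f(z)e^{-iωz}; for large |z| the factor e^{-iωz} decays in the lower half-plane when ω > 0 and in the upper half-plane when ω < 0.

Case ω > 0 (lower half-plane, clockwise contour ⇒ F(ω) = -2πi·ΣRes):
  Res_{z = - \frac{11 \sqrt{2}}{6} - \frac{11 \sqrt{2} i}{6}} g(z) = \frac{27 \sqrt{2} i \left(1 - i\right) e^{\frac{11 \sqrt{2} \omega \left(-1 + i\right)}{6}}}{10648}
  Res_{z = \frac{11 \sqrt{2}}{6} - \frac{11 \sqrt{2} i}{6}} g(z) = \frac{27 \sqrt{2} i \left(1 + i\right) e^{- \frac{11 \sqrt{2} \omega \left(1 + i\right)}{6}}}{10648}
  F(ω) = -2πi·ΣRes = \frac{27 \sqrt{2} \pi \left(1 - i\right) \left(e^{\frac{11 \sqrt{2} i \omega}{3}} + i\right) e^{- \frac{11 \sqrt{2} \omega \left(1 + i\right)}{6}}}{5324} = \frac{27 \pi e^{- \frac{11 \sqrt{2} \omega}{6}} \sin{\left(\frac{11 \sqrt{2} \omega}{6} + \frac{\pi}{4} \right)}}{1331}

Case ω < 0 (upper half-plane, counterclockwise contour ⇒ F(ω) = +2πi·ΣRes):
  Res_{z = \frac{11 \sqrt{2}}{6} + \frac{11 \sqrt{2} i}{6}} g(z) = \frac{27 \sqrt{2} i \left(-1 + i\right) e^{\frac{11 \sqrt{2} \omega \left(1 - i\right)}{6}}}{10648}
  Res_{z = - \frac{11 \sqrt{2}}{6} + \frac{11 \sqrt{2} i}{6}} g(z) = \frac{27 \sqrt{2} \left(1 - i\right) e^{\frac{11 \sqrt{2} \omega \left(1 + i\right)}{6}}}{10648}
  F(ω) = 2πi·ΣRes = - \frac{27 \sqrt{2} i \pi \left(i \left(1 - i\right) e^{\frac{11 \sqrt{2} \omega \left(1 - i\right)}{6}} - \left(1 - i\right) e^{\frac{11 \sqrt{2} \omega \left(1 + i\right)}{6}}\right)}{5324} = \frac{27 \pi e^{\frac{11 \sqrt{2} \omega}{6}} \cos{\left(\frac{11 \sqrt{2} \omega}{6} + \frac{\pi}{4} \right)}}{1331}

Both cases combine into a single formula in |ω|:

F(ω) = \frac{27 \pi e^{- \frac{11 \sqrt{2} \left|{\omega}\right|}{6}} \sin{\left(\frac{11 \sqrt{2} \left|{\omega}\right|}{6} + \frac{\pi}{4} \right)}}{1331}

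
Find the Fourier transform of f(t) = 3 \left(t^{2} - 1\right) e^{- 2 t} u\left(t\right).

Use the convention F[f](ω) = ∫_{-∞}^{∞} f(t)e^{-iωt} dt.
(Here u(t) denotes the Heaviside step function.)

F(ω) = \frac{3 \left(2 i \omega - \left(i \omega + 2\right)^{3} + 4\right)}{\left(i \omega + 2\right)^{4}}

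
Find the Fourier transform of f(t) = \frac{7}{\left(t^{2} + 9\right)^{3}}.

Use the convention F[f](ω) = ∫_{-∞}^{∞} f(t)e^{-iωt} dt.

F(ω) = \frac{7 \pi \left(3 \omega^{2} + 3 \left|{\omega}\right| + 1\right) e^{- 3 \left|{\omega}\right|}}{648}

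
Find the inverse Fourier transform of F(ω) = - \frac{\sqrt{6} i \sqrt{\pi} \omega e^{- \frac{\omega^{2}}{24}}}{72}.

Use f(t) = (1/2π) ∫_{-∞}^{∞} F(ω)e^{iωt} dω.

f(t) = t e^{- 6 t^{2}}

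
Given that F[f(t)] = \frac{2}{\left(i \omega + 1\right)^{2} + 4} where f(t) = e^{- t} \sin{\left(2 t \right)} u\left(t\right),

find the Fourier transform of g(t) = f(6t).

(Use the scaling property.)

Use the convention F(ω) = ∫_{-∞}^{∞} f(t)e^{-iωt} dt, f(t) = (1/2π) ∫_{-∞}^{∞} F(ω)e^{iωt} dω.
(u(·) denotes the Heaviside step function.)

F[g](ω) = \frac{12}{\left(i \omega + 6\right)^{2} + 144}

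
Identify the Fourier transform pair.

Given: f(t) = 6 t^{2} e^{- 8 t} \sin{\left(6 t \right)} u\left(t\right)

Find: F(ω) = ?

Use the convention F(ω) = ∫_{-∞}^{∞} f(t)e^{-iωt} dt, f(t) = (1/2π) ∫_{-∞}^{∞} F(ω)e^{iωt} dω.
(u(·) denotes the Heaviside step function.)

F(ω) = \frac{216 \left(\left(i \omega + 8\right)^{2} - 12\right)}{\left(\left(i \omega + 8\right)^{2} + 36\right)^{3}}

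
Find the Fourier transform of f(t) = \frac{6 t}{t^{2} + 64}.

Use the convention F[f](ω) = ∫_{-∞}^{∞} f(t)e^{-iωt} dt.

F(ω) = - 6 i \pi e^{- 8 \left|{\omega}\right|} \operatorname{sign}{\left(\omega \right)}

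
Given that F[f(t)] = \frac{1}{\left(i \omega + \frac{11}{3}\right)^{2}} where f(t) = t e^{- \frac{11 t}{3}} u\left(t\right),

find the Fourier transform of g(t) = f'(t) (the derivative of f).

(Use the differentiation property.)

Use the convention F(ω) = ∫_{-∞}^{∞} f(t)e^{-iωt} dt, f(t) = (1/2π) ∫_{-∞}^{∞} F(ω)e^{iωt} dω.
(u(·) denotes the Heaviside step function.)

F[g](ω) = \frac{9 i \omega}{\left(3 i \omega + 11\right)^{2}}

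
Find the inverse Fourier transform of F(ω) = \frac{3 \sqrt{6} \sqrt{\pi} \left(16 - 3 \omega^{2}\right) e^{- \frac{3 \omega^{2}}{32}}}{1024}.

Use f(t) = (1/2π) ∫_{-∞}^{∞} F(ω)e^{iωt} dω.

f(t) = t^{2} e^{- \frac{8 t^{2}}{3}}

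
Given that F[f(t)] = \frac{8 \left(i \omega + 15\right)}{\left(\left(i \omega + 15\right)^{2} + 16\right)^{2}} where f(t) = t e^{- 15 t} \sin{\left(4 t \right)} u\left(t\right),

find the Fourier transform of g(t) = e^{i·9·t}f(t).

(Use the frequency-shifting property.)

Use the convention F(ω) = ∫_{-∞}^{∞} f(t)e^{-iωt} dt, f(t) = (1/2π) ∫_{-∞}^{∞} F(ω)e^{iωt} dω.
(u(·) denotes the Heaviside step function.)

F[g](ω) = \frac{8 \left(i \left(\omega - 9\right) + 15\right)}{\left(\left(i \left(\omega - 9\right) + 15\right)^{2} + 16\right)^{2}}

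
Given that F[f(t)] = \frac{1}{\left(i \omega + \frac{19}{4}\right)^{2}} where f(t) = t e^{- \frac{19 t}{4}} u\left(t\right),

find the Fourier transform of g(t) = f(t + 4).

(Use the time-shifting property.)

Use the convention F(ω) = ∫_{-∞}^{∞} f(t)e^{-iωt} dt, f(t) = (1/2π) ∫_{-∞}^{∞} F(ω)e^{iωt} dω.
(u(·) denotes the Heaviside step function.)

F[g](ω) = \frac{16 e^{4 i \omega}}{\left(4 i \omega + 19\right)^{2}}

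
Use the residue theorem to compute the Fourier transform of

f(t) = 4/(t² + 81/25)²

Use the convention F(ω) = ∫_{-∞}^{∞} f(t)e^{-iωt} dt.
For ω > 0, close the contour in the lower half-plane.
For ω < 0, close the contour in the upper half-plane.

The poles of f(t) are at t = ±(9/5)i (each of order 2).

Let g(z) = f(z)e^{-iωz}; for large |z| the factor e^{-iωz} decays in the lower half-plane when ω > 0 and in the upper half-plane when ω < 0.

Case ω > 0 (lower half-plane, clockwise contour ⇒ F(ω) = -2πi·ΣRes):
  Res_{z = - \frac{9 i}{5}} g(z) = \frac{25 i \left(9 \omega + 5\right) e^{- \frac{9 \omega}{5}}}{729} (pole of order 2)
  F(ω) = -2πi·ΣRes = \frac{50 \pi \left(9 \omega + 5\right) e^{- \frac{9 \omega}{5}}}{729}

Case ω < 0 (upper half-plane, counterclockwise contour ⇒ F(ω) = +2πi·ΣRes):
  Res_{z = \frac{9 i}{5}} g(z) = \frac{25 i \left(9 \omega - 5\right) e^{\frac{9 \omega}{5}}}{729} (pole of order 2)
  F(ω) = 2πi·ΣRes = \frac{50 \pi \left(5 - 9 \omega\right) e^{\frac{9 \omega}{5}}}{729}

Both cases combine into a single formula in |ω|:

F(ω) = \frac{50 \pi \left(9 \left|{\omega}\right| + 5\right) e^{- \frac{9 \left|{\omega}\right|}{5}}}{729}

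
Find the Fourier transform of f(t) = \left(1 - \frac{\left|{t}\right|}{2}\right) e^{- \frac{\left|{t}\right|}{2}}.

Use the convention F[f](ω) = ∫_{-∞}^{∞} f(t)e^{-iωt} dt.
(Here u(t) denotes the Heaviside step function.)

F(ω) = \frac{32 \omega^{2}}{\left(4 \omega^{2} + 1\right)^{2}}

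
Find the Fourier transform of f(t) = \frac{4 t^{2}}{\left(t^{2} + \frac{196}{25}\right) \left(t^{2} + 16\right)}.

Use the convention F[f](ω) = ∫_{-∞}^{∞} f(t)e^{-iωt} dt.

F(ω) = \frac{100 \pi e^{- 4 \left|{\omega}\right|}}{51} - \frac{70 \pi e^{- \frac{14 \left|{\omega}\right|}{5}}}{51}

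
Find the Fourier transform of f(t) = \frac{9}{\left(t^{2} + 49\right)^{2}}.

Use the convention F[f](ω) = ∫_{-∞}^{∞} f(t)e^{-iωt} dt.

F(ω) = \frac{9 \pi \left(7 \left|{\omega}\right| + 1\right) e^{- 7 \left|{\omega}\right|}}{686}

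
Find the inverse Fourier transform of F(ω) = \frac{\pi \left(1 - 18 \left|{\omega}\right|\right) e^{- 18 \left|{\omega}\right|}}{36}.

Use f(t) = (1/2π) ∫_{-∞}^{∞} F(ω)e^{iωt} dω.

f(t) = \frac{t^{2}}{\left(t^{2} + 324\right)^{2}}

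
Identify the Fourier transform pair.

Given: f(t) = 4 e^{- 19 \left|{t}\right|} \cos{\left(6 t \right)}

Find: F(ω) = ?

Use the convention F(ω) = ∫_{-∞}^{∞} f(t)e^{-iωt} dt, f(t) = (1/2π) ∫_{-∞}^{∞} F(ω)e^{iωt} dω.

F(ω) = \frac{152 \left(\omega^{2} + 397\right)}{\omega^{4} + 650 \omega^{2} + 157609}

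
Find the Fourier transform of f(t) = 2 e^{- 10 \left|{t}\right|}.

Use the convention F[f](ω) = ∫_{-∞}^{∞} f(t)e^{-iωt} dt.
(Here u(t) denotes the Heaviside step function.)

F(ω) = \frac{40}{\omega^{2} + 100}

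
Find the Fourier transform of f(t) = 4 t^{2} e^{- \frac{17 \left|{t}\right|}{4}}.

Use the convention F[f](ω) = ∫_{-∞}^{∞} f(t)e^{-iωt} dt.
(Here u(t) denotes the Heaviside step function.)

F(ω) = \frac{17408 \left(289 - 48 \omega^{2}\right)}{\left(16 \omega^{2} + 289\right)^{3}}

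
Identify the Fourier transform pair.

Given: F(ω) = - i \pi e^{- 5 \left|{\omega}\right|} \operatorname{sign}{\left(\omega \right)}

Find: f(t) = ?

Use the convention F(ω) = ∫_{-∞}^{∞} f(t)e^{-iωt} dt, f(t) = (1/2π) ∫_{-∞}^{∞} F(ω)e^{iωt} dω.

f(t) = \frac{t}{t^{2} + 25}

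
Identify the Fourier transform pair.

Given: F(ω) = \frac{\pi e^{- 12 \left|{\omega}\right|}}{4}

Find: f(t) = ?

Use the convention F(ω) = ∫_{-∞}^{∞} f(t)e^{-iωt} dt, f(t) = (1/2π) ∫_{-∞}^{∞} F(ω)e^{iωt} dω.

f(t) = \frac{3}{t^{2} + 144}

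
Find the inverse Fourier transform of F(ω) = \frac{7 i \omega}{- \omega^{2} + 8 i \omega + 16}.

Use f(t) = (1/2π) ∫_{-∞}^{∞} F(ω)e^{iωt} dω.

f(t) = 7 \left(1 - 4 t\right) e^{- 4 t} u\left(t\right)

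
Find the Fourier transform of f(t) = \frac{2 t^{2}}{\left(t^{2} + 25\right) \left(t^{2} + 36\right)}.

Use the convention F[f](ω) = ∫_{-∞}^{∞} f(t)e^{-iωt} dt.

F(ω) = \frac{2 \pi \left(6 - 5 e^{\left|{\omega}\right|}\right) e^{- 6 \left|{\omega}\right|}}{11}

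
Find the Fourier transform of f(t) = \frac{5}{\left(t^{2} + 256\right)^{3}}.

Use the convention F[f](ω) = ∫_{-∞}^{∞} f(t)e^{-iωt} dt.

F(ω) = \frac{5 \pi \left(256 \omega^{2} + 48 \left|{\omega}\right| + 3\right) e^{- 16 \left|{\omega}\right|}}{8388608}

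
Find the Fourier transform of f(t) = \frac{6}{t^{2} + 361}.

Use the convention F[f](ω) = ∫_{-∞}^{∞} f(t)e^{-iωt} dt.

F(ω) = \frac{6 \pi e^{- 19 \left|{\omega}\right|}}{19}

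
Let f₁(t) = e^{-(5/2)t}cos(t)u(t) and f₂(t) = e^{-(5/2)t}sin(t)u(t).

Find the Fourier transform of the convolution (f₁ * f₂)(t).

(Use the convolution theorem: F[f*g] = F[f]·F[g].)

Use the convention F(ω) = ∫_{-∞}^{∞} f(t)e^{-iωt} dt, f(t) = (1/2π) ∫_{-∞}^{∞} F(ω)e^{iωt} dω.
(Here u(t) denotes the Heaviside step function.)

F[f₁*f₂](ω) = \frac{8 \left(2 i \omega + 5\right)}{\left(\left(2 i \omega + 5\right)^{2} + 4\right)^{2}}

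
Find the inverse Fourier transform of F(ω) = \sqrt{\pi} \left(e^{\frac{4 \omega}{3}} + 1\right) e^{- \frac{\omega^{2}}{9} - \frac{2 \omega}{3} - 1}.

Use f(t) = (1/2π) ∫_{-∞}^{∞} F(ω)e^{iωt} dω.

f(t) = 3 e^{- \frac{9 t^{2}}{4}} \cos{\left(3 t \right)}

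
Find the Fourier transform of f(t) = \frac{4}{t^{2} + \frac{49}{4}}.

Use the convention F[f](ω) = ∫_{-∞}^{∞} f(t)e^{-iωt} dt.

F(ω) = \frac{8 \pi e^{- \frac{7 \left|{\omega}\right|}{2}}}{7}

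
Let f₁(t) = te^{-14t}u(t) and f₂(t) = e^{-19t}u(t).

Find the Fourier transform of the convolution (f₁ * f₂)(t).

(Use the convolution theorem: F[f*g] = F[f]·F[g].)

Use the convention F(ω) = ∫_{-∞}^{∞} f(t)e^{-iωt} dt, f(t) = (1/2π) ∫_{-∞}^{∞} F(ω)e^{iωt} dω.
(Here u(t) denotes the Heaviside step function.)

F[f₁*f₂](ω) = \frac{1}{\left(i \omega + 14\right)^{2} \left(i \omega + 19\right)}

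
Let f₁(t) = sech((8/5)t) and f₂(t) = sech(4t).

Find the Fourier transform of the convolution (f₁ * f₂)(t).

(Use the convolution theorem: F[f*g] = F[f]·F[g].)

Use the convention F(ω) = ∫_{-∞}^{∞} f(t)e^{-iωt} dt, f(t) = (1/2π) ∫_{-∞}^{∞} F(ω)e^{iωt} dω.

F[f₁*f₂](ω) = \frac{5 \pi^{2}}{32 \cosh{\left(\frac{\pi \omega}{8} \right)} \cosh{\left(\frac{5 \pi \omega}{16} \right)}}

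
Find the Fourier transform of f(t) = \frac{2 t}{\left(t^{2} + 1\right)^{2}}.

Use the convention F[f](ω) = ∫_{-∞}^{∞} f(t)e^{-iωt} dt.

F(ω) = - i \pi \omega e^{- \left|{\omega}\right|}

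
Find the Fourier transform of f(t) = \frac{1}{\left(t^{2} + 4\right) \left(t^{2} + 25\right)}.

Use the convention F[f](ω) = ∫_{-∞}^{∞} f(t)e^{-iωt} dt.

F(ω) = \frac{\pi \left(5 e^{3 \left|{\omega}\right|} - 2\right) e^{- 5 \left|{\omega}\right|}}{210}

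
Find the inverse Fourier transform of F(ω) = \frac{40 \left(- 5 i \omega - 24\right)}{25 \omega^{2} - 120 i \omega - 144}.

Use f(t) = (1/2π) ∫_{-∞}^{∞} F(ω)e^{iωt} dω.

f(t) = 8 \left(\frac{12 t}{5} + 1\right) e^{- \frac{12 t}{5}} u\left(t\right)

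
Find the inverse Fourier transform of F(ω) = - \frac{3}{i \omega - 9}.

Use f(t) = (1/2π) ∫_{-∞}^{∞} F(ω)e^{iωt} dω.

f(t) = 3 e^{9 t} u\left(- t\right)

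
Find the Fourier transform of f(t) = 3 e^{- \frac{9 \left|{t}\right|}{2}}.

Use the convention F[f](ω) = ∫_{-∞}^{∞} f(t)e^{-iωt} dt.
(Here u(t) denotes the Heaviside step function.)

F(ω) = \frac{108}{4 \omega^{2} + 81}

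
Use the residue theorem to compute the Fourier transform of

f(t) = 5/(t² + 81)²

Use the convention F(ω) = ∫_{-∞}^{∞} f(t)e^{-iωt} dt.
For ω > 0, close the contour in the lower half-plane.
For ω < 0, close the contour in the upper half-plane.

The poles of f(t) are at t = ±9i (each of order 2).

Let g(z) = f(z)e^{-iωz}; for large |z| the factor e^{-iωz} decays in the lower half-plane when ω > 0 and in the upper half-plane when ω < 0.

Case ω > 0 (lower half-plane, clockwise contour ⇒ F(ω) = -2πi·ΣRes):
  Res_{z = - 9 i} g(z) = \frac{5 i \left(9 \omega + 1\right) e^{- 9 \omega}}{2916} (pole of order 2)
  F(ω) = -2πi·ΣRes = \frac{5 \pi \left(9 \omega + 1\right) e^{- 9 \omega}}{1458}

Case ω < 0 (upper half-plane, counterclockwise contour ⇒ F(ω) = +2πi·ΣRes):
  Res_{z = 9 i} g(z) = \frac{5 i \left(9 \omega - 1\right) e^{9 \omega}}{2916} (pole of order 2)
  F(ω) = 2πi·ΣRes = \frac{5 \pi \left(1 - 9 \omega\right) e^{9 \omega}}{1458}

Both cases combine into a single formula in |ω|:

F(ω) = \frac{5 \pi \left(9 \left|{\omega}\right| + 1\right) e^{- 9 \left|{\omega}\right|}}{1458}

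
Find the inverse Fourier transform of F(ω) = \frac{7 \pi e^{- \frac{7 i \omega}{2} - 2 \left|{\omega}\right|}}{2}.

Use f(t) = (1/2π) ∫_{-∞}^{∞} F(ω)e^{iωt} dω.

f(t) = \frac{7}{\left(t - \frac{7}{2}\right)^{2} + 4}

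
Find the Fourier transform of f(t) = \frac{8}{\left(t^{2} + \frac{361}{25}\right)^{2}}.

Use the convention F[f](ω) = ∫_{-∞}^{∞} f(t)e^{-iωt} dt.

F(ω) = \frac{100 \pi \left(19 \left|{\omega}\right| + 5\right) e^{- \frac{19 \left|{\omega}\right|}{5}}}{6859}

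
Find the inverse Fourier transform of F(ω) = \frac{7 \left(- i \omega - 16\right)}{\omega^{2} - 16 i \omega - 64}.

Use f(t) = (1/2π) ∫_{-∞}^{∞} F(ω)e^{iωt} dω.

f(t) = 7 \left(8 t + 1\right) e^{- 8 t} u\left(t\right)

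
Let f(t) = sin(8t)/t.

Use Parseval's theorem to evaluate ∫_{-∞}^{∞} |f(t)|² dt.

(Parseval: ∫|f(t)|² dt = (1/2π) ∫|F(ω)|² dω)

∫|f(t)|² dt = 8 \pi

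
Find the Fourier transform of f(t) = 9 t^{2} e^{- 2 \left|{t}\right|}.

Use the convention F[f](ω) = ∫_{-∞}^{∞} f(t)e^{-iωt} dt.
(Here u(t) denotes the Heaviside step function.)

F(ω) = \frac{72 \left(4 - 3 \omega^{2}\right)}{\left(\omega^{2} + 4\right)^{3}}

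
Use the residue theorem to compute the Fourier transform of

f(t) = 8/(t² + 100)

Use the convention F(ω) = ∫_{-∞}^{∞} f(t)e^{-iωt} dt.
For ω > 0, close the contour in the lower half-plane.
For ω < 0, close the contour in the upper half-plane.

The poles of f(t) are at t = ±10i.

Let g(z) = f(z)e^{-iωz}; for large |z| the factor e^{-iωz} decays in the lower half-plane when ω > 0 and in the upper half-plane when ω < 0.

Case ω > 0 (lower half-plane, clockwise contour ⇒ F(ω) = -2πi·ΣRes):
  Res_{z = - 10 i} g(z) = \frac{2 i e^{- 10 \omega}}{5}
  F(ω) = -2πi·ΣRes = \frac{4 \pi e^{- 10 \omega}}{5}

Case ω < 0 (upper half-plane, counterclockwise contour ⇒ F(ω) = +2πi·ΣRes):
  Res_{z = 10 i} g(z) = - \frac{2 i e^{10 \omega}}{5}
  F(ω) = 2πi·ΣRes = \frac{4 \pi e^{10 \omega}}{5}

Both cases combine into a single formula in |ω|:

F(ω) = \frac{4 \pi e^{- 10 \left|{\omega}\right|}}{5}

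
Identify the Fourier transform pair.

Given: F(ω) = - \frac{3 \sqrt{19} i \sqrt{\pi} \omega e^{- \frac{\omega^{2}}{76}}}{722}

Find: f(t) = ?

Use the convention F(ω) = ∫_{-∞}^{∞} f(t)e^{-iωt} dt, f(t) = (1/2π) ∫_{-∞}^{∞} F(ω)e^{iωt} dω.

f(t) = 3 t e^{- 19 t^{2}}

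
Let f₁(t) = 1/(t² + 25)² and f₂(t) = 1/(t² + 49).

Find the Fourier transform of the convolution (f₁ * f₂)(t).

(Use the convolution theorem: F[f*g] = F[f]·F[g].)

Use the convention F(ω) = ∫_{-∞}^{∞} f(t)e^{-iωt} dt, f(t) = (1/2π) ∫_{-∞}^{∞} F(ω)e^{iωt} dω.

F[f₁*f₂](ω) = \frac{\pi^{2} \left(5 \left|{\omega}\right| + 1\right) e^{- 12 \left|{\omega}\right|}}{1750}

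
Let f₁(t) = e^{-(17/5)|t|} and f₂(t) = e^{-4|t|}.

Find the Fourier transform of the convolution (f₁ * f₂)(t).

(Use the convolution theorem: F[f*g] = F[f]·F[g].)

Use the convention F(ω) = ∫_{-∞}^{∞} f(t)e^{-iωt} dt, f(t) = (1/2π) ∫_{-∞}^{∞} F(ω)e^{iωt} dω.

F[f₁*f₂](ω) = \frac{1360}{\left(\omega^{2} + 16\right) \left(25 \omega^{2} + 289\right)}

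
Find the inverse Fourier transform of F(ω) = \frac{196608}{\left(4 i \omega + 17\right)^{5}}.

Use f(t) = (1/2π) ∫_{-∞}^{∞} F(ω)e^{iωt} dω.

f(t) = 8 t^{4} e^{- \frac{17 t}{4}} u\left(t\right)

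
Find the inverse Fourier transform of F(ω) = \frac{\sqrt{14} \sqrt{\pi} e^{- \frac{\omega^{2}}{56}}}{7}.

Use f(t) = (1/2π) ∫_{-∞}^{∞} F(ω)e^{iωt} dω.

f(t) = 2 e^{- 14 t^{2}}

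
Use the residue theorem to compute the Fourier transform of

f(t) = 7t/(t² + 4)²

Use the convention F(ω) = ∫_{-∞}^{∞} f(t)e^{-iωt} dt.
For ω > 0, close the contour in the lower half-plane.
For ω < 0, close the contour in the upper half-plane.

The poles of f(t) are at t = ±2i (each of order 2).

Let g(z) = f(z)e^{-iωz}; for large |z| the factor e^{-iωz} decays in the lower half-plane when ω > 0 and in the upper half-plane when ω < 0.

Case ω > 0 (lower half-plane, clockwise contour ⇒ F(ω) = -2πi·ΣRes):
  Res_{z = - 2 i} g(z) = \frac{7 \omega e^{- 2 \omega}}{8} (pole of order 2)
  F(ω) = -2πi·ΣRes = - \frac{7 i \pi \omega e^{- 2 \omega}}{4}

Case ω < 0 (upper half-plane, counterclockwise contour ⇒ F(ω) = +2πi·ΣRes):
  Res_{z = 2 i} g(z) = - \frac{7 \omega e^{2 \omega}}{8} (pole of order 2)
  F(ω) = 2πi·ΣRes = - \frac{7 i \pi \omega e^{2 \omega}}{4}

Both cases combine into a single formula in |ω|:

F(ω) = - \frac{7 i \pi \omega e^{- 2 \left|{\omega}\right|}}{4}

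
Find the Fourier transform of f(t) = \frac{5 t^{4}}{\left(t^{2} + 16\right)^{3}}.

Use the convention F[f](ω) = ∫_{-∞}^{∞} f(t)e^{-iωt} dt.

F(ω) = \frac{5 \pi \left(16 \omega^{2} - 20 \left|{\omega}\right| + 3\right) e^{- 4 \left|{\omega}\right|}}{32}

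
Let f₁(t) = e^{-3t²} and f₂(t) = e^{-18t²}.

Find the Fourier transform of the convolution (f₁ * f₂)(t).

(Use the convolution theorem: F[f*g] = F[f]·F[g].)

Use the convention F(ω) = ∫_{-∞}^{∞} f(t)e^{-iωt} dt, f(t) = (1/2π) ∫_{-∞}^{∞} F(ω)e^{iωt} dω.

F[f₁*f₂](ω) = \frac{\sqrt{6} \pi e^{- \frac{7 \omega^{2}}{72}}}{18}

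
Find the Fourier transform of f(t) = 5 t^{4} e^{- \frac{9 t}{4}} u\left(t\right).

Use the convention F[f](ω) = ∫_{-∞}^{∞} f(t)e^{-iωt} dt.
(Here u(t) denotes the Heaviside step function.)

F(ω) = \frac{122880}{\left(4 i \omega + 9\right)^{5}}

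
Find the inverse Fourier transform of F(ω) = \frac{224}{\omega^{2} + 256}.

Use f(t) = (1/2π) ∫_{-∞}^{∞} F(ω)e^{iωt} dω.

f(t) = 7 e^{- 16 \left|{t}\right|}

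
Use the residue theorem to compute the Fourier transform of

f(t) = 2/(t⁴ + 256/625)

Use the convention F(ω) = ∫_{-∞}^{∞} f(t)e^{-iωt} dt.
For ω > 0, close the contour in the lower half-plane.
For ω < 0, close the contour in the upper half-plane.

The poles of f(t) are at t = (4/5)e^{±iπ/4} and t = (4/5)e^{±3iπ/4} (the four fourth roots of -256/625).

Let g(z) = f(z)e^{-iωz}; for large |z| the factor e^{-iωz} decays in the lower half-plane when ω > 0 and in the upper half-plane when ω < 0.

Case ω > 0 (lower half-plane, clockwise contour ⇒ F(ω) = -2πi·ΣRes):
  Res_{z = - \frac{2 \sqrt{2}}{5} - \frac{2 \sqrt{2} i}{5}} g(z) = \frac{125 \sqrt{2} i \left(1 - i\right) e^{\frac{2 \sqrt{2} \omega \left(-1 + i\right)}{5}}}{256}
  Res_{z = \frac{2 \sqrt{2}}{5} - \frac{2 \sqrt{2} i}{5}} g(z) = \frac{125 \sqrt{2} i \left(1 + i\right) e^{- \frac{2 \sqrt{2} \omega \left(1 + i\right)}{5}}}{256}
  F(ω) = -2πi·ΣRes = \frac{125 \sqrt{2} \pi \left(1 - i\right) \left(e^{\frac{4 \sqrt{2} i \omega}{5}} + i\right) e^{- \frac{2 \sqrt{2} \omega \left(1 + i\right)}{5}}}{128} = \frac{125 \pi e^{- \frac{2 \sqrt{2} \omega}{5}} \sin{\left(\frac{2 \sqrt{2} \omega}{5} + \frac{\pi}{4} \right)}}{32}

Case ω < 0 (upper half-plane, counterclockwise contour ⇒ F(ω) = +2πi·ΣRes):
  Res_{z = \frac{2 \sqrt{2}}{5} + \frac{2 \sqrt{2} i}{5}} g(z) = \frac{125 \sqrt{2} i \left(-1 + i\right) e^{\frac{2 \sqrt{2} \omega \left(1 - i\right)}{5}}}{256}
  Res_{z = - \frac{2 \sqrt{2}}{5} + \frac{2 \sqrt{2} i}{5}} g(z) = \frac{125 \sqrt{2} \left(1 - i\right) e^{\frac{2 \sqrt{2} \omega \left(1 + i\right)}{5}}}{256}
  F(ω) = 2πi·ΣRes = - \frac{125 \sqrt{2} i \pi \left(i \left(1 - i\right) e^{\frac{2 \sqrt{2} \omega \left(1 - i\right)}{5}} - \left(1 - i\right) e^{\frac{2 \sqrt{2} \omega \left(1 + i\right)}{5}}\right)}{128} = \frac{125 \pi e^{\frac{2 \sqrt{2} \omega}{5}} \cos{\left(\frac{2 \sqrt{2} \omega}{5} + \frac{\pi}{4} \right)}}{32}

Both cases combine into a single formula in |ω|:

F(ω) = \frac{125 \pi e^{- \frac{2 \sqrt{2} \left|{\omega}\right|}{5}} \sin{\left(\frac{2 \sqrt{2} \left|{\omega}\right|}{5} + \frac{\pi}{4} \right)}}{32}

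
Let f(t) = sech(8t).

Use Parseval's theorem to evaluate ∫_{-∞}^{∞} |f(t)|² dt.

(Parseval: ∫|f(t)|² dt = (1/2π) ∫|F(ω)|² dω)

∫|f(t)|² dt = \frac{1}{4}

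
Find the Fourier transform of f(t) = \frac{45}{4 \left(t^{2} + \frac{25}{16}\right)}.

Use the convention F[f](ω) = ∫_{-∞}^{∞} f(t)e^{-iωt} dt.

F(ω) = 9 \pi e^{- \frac{5 \left|{\omega}\right|}{4}}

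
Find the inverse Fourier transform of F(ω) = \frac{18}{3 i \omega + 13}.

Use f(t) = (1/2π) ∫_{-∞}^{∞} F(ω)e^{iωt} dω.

f(t) = 6 e^{- \frac{13 t}{3}} u\left(t\right)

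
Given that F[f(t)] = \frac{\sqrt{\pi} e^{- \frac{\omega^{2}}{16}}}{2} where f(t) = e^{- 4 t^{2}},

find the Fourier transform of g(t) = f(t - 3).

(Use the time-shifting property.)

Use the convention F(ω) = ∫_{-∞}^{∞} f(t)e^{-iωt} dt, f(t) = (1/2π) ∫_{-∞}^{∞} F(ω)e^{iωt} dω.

F[g](ω) = \frac{\sqrt{\pi} e^{- \frac{\omega \left(\omega + 48 i\right)}{16}}}{2}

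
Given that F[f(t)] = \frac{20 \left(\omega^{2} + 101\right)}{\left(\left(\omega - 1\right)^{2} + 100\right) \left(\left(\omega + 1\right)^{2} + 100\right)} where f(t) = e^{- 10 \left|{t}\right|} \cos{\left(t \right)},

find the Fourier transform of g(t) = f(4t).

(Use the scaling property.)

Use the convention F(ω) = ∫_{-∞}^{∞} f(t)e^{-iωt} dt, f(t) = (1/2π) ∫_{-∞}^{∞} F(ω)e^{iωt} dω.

F[g](ω) = \frac{80 \left(\omega^{2} + 1616\right)}{\omega^{4} + 3168 \omega^{2} + 2611456}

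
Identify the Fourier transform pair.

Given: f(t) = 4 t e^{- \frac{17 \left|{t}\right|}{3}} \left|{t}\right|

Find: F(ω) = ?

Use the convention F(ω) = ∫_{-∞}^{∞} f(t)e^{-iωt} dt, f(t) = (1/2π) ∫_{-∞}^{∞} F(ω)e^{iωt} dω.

F(ω) = \frac{3888 i \omega \left(3 \omega^{2} - 289\right)}{\left(9 \omega^{2} + 289\right)^{3}}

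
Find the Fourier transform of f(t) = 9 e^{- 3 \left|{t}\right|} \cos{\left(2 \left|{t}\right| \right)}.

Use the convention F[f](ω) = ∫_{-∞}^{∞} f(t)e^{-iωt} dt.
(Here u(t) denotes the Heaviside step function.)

F(ω) = \frac{54 \left(\omega^{2} + 13\right)}{\omega^{4} + 10 \omega^{2} + 169}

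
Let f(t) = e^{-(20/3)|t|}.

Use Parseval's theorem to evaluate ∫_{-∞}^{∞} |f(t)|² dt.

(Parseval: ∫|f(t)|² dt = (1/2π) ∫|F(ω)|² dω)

∫|f(t)|² dt = \frac{3}{20}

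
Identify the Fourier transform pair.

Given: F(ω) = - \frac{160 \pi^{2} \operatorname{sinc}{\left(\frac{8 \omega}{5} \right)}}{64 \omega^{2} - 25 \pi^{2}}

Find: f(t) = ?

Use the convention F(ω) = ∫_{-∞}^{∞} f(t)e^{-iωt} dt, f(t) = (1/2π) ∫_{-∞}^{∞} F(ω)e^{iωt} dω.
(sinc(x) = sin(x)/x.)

f(t) = 4 \left(\begin{cases} \cos^{2}{\left(\frac{5 \pi t}{16} \right)} & \text{for}\: \left|{t}\right| < \frac{8}{5} \\0 & \text{otherwise} \end{cases}\right)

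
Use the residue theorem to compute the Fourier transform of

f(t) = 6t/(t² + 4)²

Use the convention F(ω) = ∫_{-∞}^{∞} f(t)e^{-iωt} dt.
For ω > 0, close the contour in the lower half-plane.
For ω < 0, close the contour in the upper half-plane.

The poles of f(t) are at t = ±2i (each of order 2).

Let g(z) = f(z)e^{-iωz}; for large |z| the factor e^{-iωz} decays in the lower half-plane when ω > 0 and in the upper half-plane when ω < 0.

Case ω > 0 (lower half-plane, clockwise contour ⇒ F(ω) = -2πi·ΣRes):
  Res_{z = - 2 i} g(z) = \frac{3 \omega e^{- 2 \omega}}{4} (pole of order 2)
  F(ω) = -2πi·ΣRes = - \frac{3 i \pi \omega e^{- 2 \omega}}{2}

Case ω < 0 (upper half-plane, counterclockwise contour ⇒ F(ω) = +2πi·ΣRes):
  Res_{z = 2 i} g(z) = - \frac{3 \omega e^{2 \omega}}{4} (pole of order 2)
  F(ω) = 2πi·ΣRes = - \frac{3 i \pi \omega e^{2 \omega}}{2}

Both cases combine into a single formula in |ω|:

F(ω) = - \frac{3 i \pi \omega e^{- 2 \left|{\omega}\right|}}{2}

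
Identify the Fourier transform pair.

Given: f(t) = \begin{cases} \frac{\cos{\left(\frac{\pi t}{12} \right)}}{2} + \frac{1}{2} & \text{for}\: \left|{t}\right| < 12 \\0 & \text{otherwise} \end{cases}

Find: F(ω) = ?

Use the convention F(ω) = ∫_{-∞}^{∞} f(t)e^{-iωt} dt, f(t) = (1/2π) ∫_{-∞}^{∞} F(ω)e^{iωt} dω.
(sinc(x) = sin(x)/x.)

F(ω) = - \frac{12 \pi^{2} \operatorname{sinc}{\left(12 \omega \right)}}{144 \omega^{2} - \pi^{2}}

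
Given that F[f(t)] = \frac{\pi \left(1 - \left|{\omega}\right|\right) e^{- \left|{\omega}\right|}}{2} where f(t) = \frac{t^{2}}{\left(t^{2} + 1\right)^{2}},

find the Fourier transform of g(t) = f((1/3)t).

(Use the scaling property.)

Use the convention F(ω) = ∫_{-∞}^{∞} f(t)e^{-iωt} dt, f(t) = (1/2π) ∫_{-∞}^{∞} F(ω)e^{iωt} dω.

F[g](ω) = \frac{3 \pi \left(1 - 3 \left|{\omega}\right|\right) e^{- 3 \left|{\omega}\right|}}{2}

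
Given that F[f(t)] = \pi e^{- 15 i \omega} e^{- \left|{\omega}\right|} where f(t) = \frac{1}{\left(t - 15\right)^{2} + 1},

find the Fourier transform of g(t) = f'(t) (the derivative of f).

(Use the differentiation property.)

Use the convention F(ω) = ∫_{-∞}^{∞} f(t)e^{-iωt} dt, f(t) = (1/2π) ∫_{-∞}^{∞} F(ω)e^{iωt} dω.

F[g](ω) = i \pi \omega e^{- 15 i \omega - \left|{\omega}\right|}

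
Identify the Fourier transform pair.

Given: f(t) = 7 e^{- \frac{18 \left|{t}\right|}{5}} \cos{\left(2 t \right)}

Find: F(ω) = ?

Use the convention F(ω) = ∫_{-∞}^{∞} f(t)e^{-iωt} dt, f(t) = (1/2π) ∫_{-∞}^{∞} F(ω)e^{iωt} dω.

F(ω) = \frac{1260 \left(25 \omega^{2} + 424\right)}{625 \omega^{4} + 11200 \omega^{2} + 179776}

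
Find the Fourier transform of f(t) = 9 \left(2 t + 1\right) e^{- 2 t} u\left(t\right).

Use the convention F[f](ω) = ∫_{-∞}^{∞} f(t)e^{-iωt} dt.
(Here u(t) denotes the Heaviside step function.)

F(ω) = \frac{9 \left(- i \omega - 4\right)}{\omega^{2} - 4 i \omega - 4}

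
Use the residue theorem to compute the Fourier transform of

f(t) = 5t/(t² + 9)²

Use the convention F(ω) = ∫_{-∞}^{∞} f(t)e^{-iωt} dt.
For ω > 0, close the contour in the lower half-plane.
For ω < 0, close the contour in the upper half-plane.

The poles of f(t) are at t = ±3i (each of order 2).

Let g(z) = f(z)e^{-iωz}; for large |z| the factor e^{-iωz} decays in the lower half-plane when ω > 0 and in the upper half-plane when ω < 0.

Case ω > 0 (lower half-plane, clockwise contour ⇒ F(ω) = -2πi·ΣRes):
  Res_{z = - 3 i} g(z) = \frac{5 \omega e^{- 3 \omega}}{12} (pole of order 2)
  F(ω) = -2πi·ΣRes = - \frac{5 i \pi \omega e^{- 3 \omega}}{6}

Case ω < 0 (upper half-plane, counterclockwise contour ⇒ F(ω) = +2πi·ΣRes):
  Res_{z = 3 i} g(z) = - \frac{5 \omega e^{3 \omega}}{12} (pole of order 2)
  F(ω) = 2πi·ΣRes = - \frac{5 i \pi \omega e^{3 \omega}}{6}

Both cases combine into a single formula in |ω|:

F(ω) = - \frac{5 i \pi \omega e^{- 3 \left|{\omega}\right|}}{6}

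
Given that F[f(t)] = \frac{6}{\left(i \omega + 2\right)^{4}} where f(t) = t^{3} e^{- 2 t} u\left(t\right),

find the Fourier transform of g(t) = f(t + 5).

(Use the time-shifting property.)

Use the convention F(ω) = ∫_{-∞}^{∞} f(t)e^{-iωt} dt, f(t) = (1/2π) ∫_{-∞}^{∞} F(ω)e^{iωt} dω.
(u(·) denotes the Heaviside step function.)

F[g](ω) = \frac{6 e^{5 i \omega}}{\left(i \omega + 2\right)^{4}}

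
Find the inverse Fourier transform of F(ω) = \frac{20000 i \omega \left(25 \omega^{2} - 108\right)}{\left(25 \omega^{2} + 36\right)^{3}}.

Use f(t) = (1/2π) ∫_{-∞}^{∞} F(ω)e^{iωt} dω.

f(t) = 8 t e^{- \frac{6 \left|{t}\right|}{5}} \left|{t}\right|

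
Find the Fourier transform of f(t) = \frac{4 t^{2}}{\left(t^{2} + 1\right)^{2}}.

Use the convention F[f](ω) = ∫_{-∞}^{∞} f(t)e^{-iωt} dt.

F(ω) = 2 \pi \left(1 - \left|{\omega}\right|\right) e^{- \left|{\omega}\right|}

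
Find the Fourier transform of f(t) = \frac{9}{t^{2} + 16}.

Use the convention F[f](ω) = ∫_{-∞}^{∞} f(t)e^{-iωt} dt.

F(ω) = \frac{9 \pi e^{- 4 \left|{\omega}\right|}}{4}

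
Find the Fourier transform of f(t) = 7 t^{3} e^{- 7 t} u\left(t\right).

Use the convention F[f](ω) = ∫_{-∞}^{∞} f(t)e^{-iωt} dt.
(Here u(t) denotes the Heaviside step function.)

F(ω) = \frac{42}{\left(i \omega + 7\right)^{4}}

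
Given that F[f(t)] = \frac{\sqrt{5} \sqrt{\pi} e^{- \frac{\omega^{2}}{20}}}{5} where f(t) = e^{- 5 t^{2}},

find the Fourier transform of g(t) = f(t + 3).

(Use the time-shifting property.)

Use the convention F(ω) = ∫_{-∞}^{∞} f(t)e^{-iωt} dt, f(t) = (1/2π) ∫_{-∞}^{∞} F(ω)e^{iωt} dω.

F[g](ω) = \frac{\sqrt{5} \sqrt{\pi} e^{\frac{\omega \left(- \omega + 60 i\right)}{20}}}{5}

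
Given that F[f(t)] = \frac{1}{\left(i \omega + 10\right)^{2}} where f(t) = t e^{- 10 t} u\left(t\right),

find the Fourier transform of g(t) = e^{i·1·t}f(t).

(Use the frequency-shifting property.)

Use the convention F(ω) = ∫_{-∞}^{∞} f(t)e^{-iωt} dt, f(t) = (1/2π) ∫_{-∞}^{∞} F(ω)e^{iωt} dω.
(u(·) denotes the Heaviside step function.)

F[g](ω) = \frac{1}{\left(i \left(\omega - 1\right) + 10\right)^{2}}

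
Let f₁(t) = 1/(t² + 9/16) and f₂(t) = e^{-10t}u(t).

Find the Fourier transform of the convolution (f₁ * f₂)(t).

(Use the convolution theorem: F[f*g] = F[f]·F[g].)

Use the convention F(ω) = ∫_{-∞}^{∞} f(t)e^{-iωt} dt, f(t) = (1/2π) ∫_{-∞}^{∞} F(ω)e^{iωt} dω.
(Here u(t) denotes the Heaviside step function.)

F[f₁*f₂](ω) = \frac{4 \pi e^{- \frac{3 \left|{\omega}\right|}{4}}}{3 \left(i \omega + 10\right)}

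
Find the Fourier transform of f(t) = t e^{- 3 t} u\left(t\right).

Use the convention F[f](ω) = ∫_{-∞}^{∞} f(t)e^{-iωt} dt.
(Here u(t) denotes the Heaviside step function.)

F(ω) = \frac{1}{\left(i \omega + 3\right)^{2}}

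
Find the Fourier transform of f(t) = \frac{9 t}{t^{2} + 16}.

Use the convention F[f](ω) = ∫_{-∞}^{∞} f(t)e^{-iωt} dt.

F(ω) = - 9 i \pi e^{- 4 \left|{\omega}\right|} \operatorname{sign}{\left(\omega \right)}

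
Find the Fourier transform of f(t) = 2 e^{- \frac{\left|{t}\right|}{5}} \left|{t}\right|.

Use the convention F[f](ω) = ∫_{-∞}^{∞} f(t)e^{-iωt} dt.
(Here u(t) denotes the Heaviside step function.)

F(ω) = \frac{100 \left(1 - 25 \omega^{2}\right)}{\left(25 \omega^{2} + 1\right)^{2}}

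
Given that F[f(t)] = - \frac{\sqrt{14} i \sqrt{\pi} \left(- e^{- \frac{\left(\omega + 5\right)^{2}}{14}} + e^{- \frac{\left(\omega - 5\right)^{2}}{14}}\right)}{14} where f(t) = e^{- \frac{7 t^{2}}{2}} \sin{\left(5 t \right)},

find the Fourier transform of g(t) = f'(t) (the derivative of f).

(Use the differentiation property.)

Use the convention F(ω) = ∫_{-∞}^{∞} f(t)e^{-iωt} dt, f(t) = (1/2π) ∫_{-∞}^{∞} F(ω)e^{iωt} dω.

F[g](ω) = \frac{\sqrt{14} \sqrt{\pi} \omega \left(e^{\frac{10 \omega}{7}} - 1\right) e^{- \frac{\omega^{2}}{14} - \frac{5 \omega}{7} - \frac{25}{14}}}{14}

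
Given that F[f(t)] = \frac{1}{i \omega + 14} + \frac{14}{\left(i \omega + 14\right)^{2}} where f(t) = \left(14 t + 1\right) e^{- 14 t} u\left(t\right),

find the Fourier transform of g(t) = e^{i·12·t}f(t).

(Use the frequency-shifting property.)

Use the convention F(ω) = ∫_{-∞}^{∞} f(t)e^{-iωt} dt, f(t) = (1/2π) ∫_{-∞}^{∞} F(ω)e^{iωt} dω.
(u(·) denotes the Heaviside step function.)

F[g](ω) = \frac{14 i \left(\omega - 12\right) + \left(i \left(\omega - 12\right) + 14\right)^{2} + 196}{\left(i \left(\omega - 12\right) + 14\right)^{3}}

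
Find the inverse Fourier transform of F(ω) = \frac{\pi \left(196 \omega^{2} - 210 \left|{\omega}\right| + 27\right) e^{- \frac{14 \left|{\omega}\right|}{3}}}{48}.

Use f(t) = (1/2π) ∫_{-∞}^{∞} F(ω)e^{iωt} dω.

f(t) = \frac{7 t^{4}}{\left(t^{2} + \frac{196}{9}\right)^{3}}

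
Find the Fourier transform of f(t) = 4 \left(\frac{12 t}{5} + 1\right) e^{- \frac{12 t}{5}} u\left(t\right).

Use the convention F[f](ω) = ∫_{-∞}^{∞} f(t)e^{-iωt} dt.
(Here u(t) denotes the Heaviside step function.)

F(ω) = \frac{20 \left(- 5 i \omega - 24\right)}{25 \omega^{2} - 120 i \omega - 144}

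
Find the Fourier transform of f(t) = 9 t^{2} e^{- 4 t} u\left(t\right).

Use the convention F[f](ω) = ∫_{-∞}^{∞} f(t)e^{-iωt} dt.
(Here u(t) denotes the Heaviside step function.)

F(ω) = \frac{18}{\left(i \omega + 4\right)^{3}}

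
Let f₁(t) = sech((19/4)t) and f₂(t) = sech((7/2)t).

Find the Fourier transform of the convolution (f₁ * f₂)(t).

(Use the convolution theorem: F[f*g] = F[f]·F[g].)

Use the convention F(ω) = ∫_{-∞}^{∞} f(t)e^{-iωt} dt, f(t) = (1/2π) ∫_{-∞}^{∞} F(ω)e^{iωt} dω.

F[f₁*f₂](ω) = \frac{8 \pi^{2}}{133 \cosh{\left(\frac{2 \pi \omega}{19} \right)} \cosh{\left(\frac{\pi \omega}{7} \right)}}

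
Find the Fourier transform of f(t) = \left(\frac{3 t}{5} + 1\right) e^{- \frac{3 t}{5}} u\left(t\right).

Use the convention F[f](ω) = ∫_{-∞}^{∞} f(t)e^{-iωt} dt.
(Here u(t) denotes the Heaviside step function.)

F(ω) = \frac{5 \left(- 5 i \omega - 6\right)}{25 \omega^{2} - 30 i \omega - 9}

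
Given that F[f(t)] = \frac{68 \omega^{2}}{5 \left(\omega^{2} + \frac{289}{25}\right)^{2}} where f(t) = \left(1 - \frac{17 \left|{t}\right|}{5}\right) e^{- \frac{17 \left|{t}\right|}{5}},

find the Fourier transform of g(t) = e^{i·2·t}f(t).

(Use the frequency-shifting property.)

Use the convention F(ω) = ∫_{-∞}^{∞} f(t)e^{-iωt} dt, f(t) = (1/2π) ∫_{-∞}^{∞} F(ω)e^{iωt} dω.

F[g](ω) = \frac{8500 \left(\omega - 2\right)^{2}}{\left(25 \left(\omega - 2\right)^{2} + 289\right)^{2}}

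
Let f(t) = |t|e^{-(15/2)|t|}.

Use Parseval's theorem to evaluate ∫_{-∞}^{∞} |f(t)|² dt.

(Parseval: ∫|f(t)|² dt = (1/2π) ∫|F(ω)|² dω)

∫|f(t)|² dt = \frac{4}{3375}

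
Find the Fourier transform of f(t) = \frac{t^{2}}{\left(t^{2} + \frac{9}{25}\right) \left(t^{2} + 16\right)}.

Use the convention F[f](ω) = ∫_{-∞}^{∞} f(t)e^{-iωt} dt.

F(ω) = \frac{100 \pi e^{- 4 \left|{\omega}\right|}}{391} - \frac{15 \pi e^{- \frac{3 \left|{\omega}\right|}{5}}}{391}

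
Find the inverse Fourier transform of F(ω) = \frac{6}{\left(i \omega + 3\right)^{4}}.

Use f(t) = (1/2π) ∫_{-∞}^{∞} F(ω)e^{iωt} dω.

f(t) = t^{3} e^{- 3 t} u\left(t\right)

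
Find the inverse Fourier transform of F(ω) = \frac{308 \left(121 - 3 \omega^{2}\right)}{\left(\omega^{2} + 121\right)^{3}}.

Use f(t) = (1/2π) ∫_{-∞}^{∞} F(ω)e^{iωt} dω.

f(t) = 7 t^{2} e^{- 11 \left|{t}\right|}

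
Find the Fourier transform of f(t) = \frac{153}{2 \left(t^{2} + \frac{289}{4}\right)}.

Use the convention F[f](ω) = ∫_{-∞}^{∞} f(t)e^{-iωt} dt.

F(ω) = 9 \pi e^{- \frac{17 \left|{\omega}\right|}{2}}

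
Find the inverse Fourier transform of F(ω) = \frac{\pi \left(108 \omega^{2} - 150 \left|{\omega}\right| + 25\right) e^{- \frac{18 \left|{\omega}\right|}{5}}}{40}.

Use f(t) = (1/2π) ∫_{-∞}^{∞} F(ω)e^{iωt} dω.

f(t) = \frac{6 t^{4}}{\left(t^{2} + \frac{324}{25}\right)^{3}}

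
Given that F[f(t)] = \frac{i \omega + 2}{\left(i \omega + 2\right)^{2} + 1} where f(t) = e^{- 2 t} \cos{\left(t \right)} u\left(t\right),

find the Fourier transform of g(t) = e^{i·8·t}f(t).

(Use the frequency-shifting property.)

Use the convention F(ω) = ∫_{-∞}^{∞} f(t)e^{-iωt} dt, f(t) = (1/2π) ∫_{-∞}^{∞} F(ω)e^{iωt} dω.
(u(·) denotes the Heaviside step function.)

F[g](ω) = \frac{i \left(\omega - 8\right) + 2}{\left(i \left(\omega - 8\right) + 2\right)^{2} + 1}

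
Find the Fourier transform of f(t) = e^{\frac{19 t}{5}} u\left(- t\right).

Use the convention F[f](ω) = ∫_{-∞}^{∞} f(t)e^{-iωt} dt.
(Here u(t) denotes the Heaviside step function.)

F(ω) = - \frac{5}{5 i \omega - 19}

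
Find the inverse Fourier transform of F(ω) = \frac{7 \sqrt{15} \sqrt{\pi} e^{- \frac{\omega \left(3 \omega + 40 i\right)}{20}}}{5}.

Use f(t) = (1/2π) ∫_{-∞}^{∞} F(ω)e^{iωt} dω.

f(t) = 7 e^{- \frac{5 \left(t - 2\right)^{2}}{3}}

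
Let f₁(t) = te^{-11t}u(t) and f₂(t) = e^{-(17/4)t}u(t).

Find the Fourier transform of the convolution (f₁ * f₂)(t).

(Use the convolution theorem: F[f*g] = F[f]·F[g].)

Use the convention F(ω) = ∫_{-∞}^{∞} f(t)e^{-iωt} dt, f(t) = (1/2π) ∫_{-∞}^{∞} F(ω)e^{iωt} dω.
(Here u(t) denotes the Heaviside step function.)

F[f₁*f₂](ω) = \frac{4}{\left(i \omega + 11\right)^{2} \left(4 i \omega + 17\right)}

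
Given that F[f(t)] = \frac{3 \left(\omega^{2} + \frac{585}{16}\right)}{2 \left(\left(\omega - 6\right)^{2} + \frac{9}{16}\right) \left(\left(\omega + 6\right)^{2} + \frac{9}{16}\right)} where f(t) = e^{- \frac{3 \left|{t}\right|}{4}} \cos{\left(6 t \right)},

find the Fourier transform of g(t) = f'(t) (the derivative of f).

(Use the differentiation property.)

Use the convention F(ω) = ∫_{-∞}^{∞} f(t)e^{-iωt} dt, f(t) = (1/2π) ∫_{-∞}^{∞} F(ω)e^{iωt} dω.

F[g](ω) = \frac{24 i \omega \left(16 \omega^{2} + 585\right)}{256 \omega^{4} - 18144 \omega^{2} + 342225}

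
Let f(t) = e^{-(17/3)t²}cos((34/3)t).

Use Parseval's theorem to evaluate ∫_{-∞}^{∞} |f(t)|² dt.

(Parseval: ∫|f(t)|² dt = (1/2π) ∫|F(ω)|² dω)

∫|f(t)|² dt = \frac{\sqrt{102} \sqrt{\pi} \left(1 + e^{\frac{34}{3}}\right)}{68 e^{\frac{34}{3}}}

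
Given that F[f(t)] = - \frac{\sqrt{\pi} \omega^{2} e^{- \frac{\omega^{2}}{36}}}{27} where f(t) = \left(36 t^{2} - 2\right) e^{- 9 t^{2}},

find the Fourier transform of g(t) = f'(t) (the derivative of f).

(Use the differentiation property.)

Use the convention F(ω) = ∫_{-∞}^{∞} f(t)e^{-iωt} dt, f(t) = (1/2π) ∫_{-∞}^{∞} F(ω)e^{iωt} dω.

F[g](ω) = - \frac{i \sqrt{\pi} \omega^{3} e^{- \frac{\omega^{2}}{36}}}{27}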